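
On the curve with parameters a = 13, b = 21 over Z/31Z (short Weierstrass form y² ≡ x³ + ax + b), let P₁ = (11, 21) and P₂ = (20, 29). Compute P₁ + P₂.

(11, 21) + (20, 29). λ = (29 - 21)/(20 - 11) ≡ 8/9 mod 31. 9⁻¹ ≡ 7 (mod 31) since 9·7 = 63 ≡ 1, so λ ≡ 25.
  x = λ² - 11 - 20 = 625 - 31 ≡ 5; y = λ·(11 - 5) - 21 ≡ 5. → (5, 5)

(5, 5)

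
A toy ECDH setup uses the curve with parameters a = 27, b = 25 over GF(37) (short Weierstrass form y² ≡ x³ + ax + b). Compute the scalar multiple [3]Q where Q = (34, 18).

Repeated addition: build up to 3Q.
2Q: tangent at (34, 18): λ = (3·34² + 27)/(2·18) ≡ 17/36. 36⁻¹ ≡ 36 (mod 37), so λ ≡ 17·36 ≡ 20.
  x = λ² - 34 - 34 = 400 - 68 ≡ 36; y = λ·(34 - 36) - 18 ≡ 16. → (36, 16)
3Q: (36, 16) + (34, 18). λ = (18 - 16)/(34 - 36) ≡ 2/35 mod 37. 35⁻¹ ≡ 18 (mod 37), so λ ≡ 36.
  x = λ² - 36 - 34 = 1296 - 70 ≡ 5; y = λ·(36 - 5) - 16 ≡ 27. → (5, 27)

(5, 27)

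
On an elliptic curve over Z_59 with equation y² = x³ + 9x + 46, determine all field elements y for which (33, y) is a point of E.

x³ + 9x + 46 = 36280 ≡ 54 (mod 59).
54 is a non-residue mod 59; no y exists.

none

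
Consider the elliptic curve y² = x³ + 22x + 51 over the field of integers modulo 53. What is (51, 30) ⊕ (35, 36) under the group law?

(16, 43)

(51, 30) + (35, 36). λ = (36 - 30)/(35 - 51) ≡ 6/37 mod 53. 37⁻¹ ≡ 43 (mod 53) since 37·43 = 1591 ≡ 1, so λ ≡ 46.
  x = λ² - 51 - 35 = 2116 - 86 ≡ 16; y = λ·(51 - 16) - 30 ≡ 43. → (16, 43)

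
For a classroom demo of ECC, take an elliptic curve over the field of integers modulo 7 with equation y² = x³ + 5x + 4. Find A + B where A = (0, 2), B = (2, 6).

(2, 1)

(0, 2) + (2, 6). λ = (6 - 2)/(2 - 0) ≡ 4/2 mod 7. 2⁻¹ ≡ 4 (mod 7), so λ ≡ 2.
  x = λ² - 0 - 2 = 4 - 2 ≡ 2; y = λ·(0 - 2) - 2 ≡ 1. → (2, 1)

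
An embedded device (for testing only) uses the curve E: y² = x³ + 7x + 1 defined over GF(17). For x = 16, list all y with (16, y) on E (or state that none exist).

x³ + 7x + 1 = 4209 ≡ 10 (mod 17).
10 is a non-residue mod 17; no y exists.

none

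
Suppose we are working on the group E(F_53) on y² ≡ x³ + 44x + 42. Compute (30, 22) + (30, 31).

The two points share x = 30 and their y-coordinates satisfy 22 + 31 ≡ 0 (mod 53), so they are inverses. Their sum is O.

O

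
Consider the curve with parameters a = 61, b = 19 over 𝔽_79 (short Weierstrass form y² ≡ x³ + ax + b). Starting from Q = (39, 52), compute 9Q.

(33, 7)

Repeated addition: build up to 9Q.
2Q: tangent at (39, 52): λ = (3·39² + 61)/(2·52) ≡ 42/25. 25⁻¹ ≡ 19 (mod 79), so λ ≡ 42·19 ≡ 8.
  x = λ² - 39 - 39 = 64 - 78 ≡ 65; y = λ·(39 - 65) - 52 ≡ 56. → (65, 56)
3Q: (65, 56) + (39, 52). λ = (52 - 56)/(39 - 65) ≡ 75/53 mod 79. 53⁻¹ ≡ 3 (mod 79), so λ ≡ 67.
  x = λ² - 65 - 39 = 4489 - 104 ≡ 40; y = λ·(65 - 40) - 56 ≡ 39. → (40, 39)
4Q: (40, 39) + (39, 52). λ = (52 - 39)/(39 - 40) ≡ 13/78 mod 79. 78⁻¹ ≡ 78 (mod 79), so λ ≡ 66.
  x = λ² - 40 - 39 = 4356 - 79 ≡ 11; y = λ·(40 - 11) - 39 ≡ 58. → (11, 58)
5Q: (11, 58) + (39, 52). λ = (52 - 58)/(39 - 11) ≡ 73/28 mod 79. 28⁻¹ ≡ 48 (mod 79), so λ ≡ 28.
  x = λ² - 11 - 39 = 784 - 50 ≡ 23; y = λ·(11 - 23) - 58 ≡ 1. → (23, 1)
6Q: (23, 1) + (39, 52). λ = (52 - 1)/(39 - 23) ≡ 51/16 mod 79. 16⁻¹ ≡ 5 (mod 79) since 16·5 = 80 ≡ 1, so λ ≡ 18.
  x = λ² - 23 - 39 = 324 - 62 ≡ 25; y = λ·(23 - 25) - 1 ≡ 42. → (25, 42)
7Q: (25, 42) + (39, 52). λ = (52 - 42)/(39 - 25) ≡ 10/14 mod 79. 14⁻¹ ≡ 17 (mod 79) since 14·17 = 238 ≡ 1, so λ ≡ 12.
  x = λ² - 25 - 39 = 144 - 64 ≡ 1; y = λ·(25 - 1) - 42 ≡ 9. → (1, 9)
8Q: (1, 9) + (39, 52). λ = (52 - 9)/(39 - 1) ≡ 43/38 mod 79. 38⁻¹ ≡ 52 (mod 79) since 38·52 = 1976 ≡ 1, so λ ≡ 24.
  x = λ² - 1 - 39 = 576 - 40 ≡ 62; y = λ·(1 - 62) - 9 ≡ 28. → (62, 28)
9Q: (62, 28) + (39, 52). λ = (52 - 28)/(39 - 62) ≡ 24/56 mod 79. 56⁻¹ ≡ 24 (mod 79) since 56·24 = 1344 ≡ 1, so λ ≡ 23.
  x = λ² - 62 - 39 = 529 - 101 ≡ 33; y = λ·(62 - 33) - 28 ≡ 7. → (33, 7)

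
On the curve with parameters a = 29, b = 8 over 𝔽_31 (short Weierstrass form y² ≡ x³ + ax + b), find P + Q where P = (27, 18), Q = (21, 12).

(15, 25)

(27, 18) + (21, 12). λ = (12 - 18)/(21 - 27) ≡ 25/25 mod 31. 25⁻¹ ≡ 5 (mod 31) since 25·5 = 125 ≡ 1, so λ ≡ 1.
  x = λ² - 27 - 21 = 1 - 48 ≡ 15; y = λ·(27 - 15) - 18 ≡ 25. → (15, 25)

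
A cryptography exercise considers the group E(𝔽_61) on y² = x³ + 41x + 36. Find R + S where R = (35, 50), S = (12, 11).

(2, 59)

(35, 50) + (12, 11). λ = (11 - 50)/(12 - 35) ≡ 22/38 mod 61. 38⁻¹ ≡ 53 (mod 61), so λ ≡ 7.
  x = λ² - 35 - 12 = 49 - 47 ≡ 2; y = λ·(35 - 2) - 50 ≡ 59. → (2, 59)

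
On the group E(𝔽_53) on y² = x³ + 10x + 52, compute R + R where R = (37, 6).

(41, 35)

tangent at (37, 6): λ = (3·37² + 10)/(2·6) ≡ 36/12. 12⁻¹ ≡ 31 (mod 53) since 12·31 = 372 ≡ 1, so λ ≡ 36·31 ≡ 3.
  x = λ² - 37 - 37 = 9 - 74 ≡ 41; y = λ·(37 - 41) - 6 ≡ 35. → (41, 35)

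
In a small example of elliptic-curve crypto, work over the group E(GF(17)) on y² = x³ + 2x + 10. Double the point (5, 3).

(5, 14)

tangent at (5, 3): λ = (3·5² + 2)/(2·3) ≡ 9/6. 6⁻¹ ≡ 3 (mod 17) since 6·3 = 18 ≡ 1, so λ ≡ 9·3 ≡ 10.
  x = λ² - 5 - 5 = 100 - 10 ≡ 5; y = λ·(5 - 5) - 3 ≡ 14. → (5, 14)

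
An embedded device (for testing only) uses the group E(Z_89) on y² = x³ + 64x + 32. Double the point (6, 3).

(78, 69)

tangent at (6, 3): λ = (3·6² + 64)/(2·3) ≡ 83/6. 6⁻¹ ≡ 15 (mod 89), so λ ≡ 83·15 ≡ 88.
  x = λ² - 6 - 6 = 7744 - 12 ≡ 78; y = λ·(6 - 78) - 3 ≡ 69. → (78, 69)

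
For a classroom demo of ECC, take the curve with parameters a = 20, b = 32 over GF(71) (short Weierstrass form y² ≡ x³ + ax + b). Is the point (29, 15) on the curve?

no

y² = 15² ≡ 12; x³ + 20x + 32 = 25001 ≡ 9 (mod 71). 12 ≠ 9.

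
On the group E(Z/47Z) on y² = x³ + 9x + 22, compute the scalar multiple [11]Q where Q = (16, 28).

(14, 5)

Repeated addition: build up to 11Q.
2Q: tangent at (16, 28): λ = (3·16² + 9)/(2·28) ≡ 25/9. 9⁻¹ ≡ 21 (mod 47) since 9·21 = 189 ≡ 1, so λ ≡ 25·21 ≡ 8.
  x = λ² - 16 - 16 = 64 - 32 ≡ 32; y = λ·(16 - 32) - 28 ≡ 32. → (32, 32)
3Q: (32, 32) + (16, 28). λ = (28 - 32)/(16 - 32) ≡ 43/31 mod 47. 31⁻¹ ≡ 44 (mod 47), so λ ≡ 12.
  x = λ² - 32 - 16 = 144 - 48 ≡ 2; y = λ·(32 - 2) - 32 ≡ 46. → (2, 46)
4Q: (2, 46) + (16, 28). λ = (28 - 46)/(16 - 2) ≡ 29/14 mod 47. 14⁻¹ ≡ 37 (mod 47), so λ ≡ 39.
  x = λ² - 2 - 16 = 1521 - 18 ≡ 46; y = λ·(2 - 46) - 46 ≡ 24. → (46, 24)
5Q: (46, 24) + (16, 28). λ = (28 - 24)/(16 - 46) ≡ 4/17 mod 47. 17⁻¹ ≡ 36 (mod 47), so λ ≡ 3.
  x = λ² - 46 - 16 = 9 - 62 ≡ 41; y = λ·(46 - 41) - 24 ≡ 38. → (41, 38)
6Q: (41, 38) + (16, 28). λ = (28 - 38)/(16 - 41) ≡ 37/22 mod 47. 22⁻¹ ≡ 15 (mod 47) since 22·15 = 330 ≡ 1, so λ ≡ 38.
  x = λ² - 41 - 16 = 1444 - 57 ≡ 24; y = λ·(41 - 24) - 38 ≡ 44. → (24, 44)
7Q: (24, 44) + (16, 28). λ = (28 - 44)/(16 - 24) ≡ 31/39 mod 47. 39⁻¹ ≡ 41 (mod 47) since 39·41 = 1599 ≡ 1, so λ ≡ 2.
  x = λ² - 24 - 16 = 4 - 40 ≡ 11; y = λ·(24 - 11) - 44 ≡ 29. → (11, 29)
8Q: (11, 29) + (16, 28). λ = (28 - 29)/(16 - 11) ≡ 46/5 mod 47. 5⁻¹ ≡ 19 (mod 47) since 5·19 = 95 ≡ 1, so λ ≡ 28.
  x = λ² - 11 - 16 = 784 - 27 ≡ 5; y = λ·(11 - 5) - 29 ≡ 45. → (5, 45)
9Q: (5, 45) + (16, 28). λ = (28 - 45)/(16 - 5) ≡ 30/11 mod 47. 11⁻¹ ≡ 30 (mod 47), so λ ≡ 7.
  x = λ² - 5 - 16 = 49 - 21 ≡ 28; y = λ·(5 - 28) - 45 ≡ 29. → (28, 29)
10Q: (28, 29) + (16, 28). λ = (28 - 29)/(16 - 28) ≡ 46/35 mod 47. 35⁻¹ ≡ 43 (mod 47) since 35·43 = 1505 ≡ 1, so λ ≡ 4.
  x = λ² - 28 - 16 = 16 - 44 ≡ 19; y = λ·(28 - 19) - 29 ≡ 7. → (19, 7)
11Q: (19, 7) + (16, 28). λ = (28 - 7)/(16 - 19) ≡ 21/44 mod 47. 44⁻¹ ≡ 31 (mod 47), so λ ≡ 40.
  x = λ² - 19 - 16 = 1600 - 35 ≡ 14; y = λ·(19 - 14) - 7 ≡ 5. → (14, 5)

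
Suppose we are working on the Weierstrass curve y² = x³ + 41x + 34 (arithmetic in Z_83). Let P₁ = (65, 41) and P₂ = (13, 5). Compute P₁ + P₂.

(65, 41) + (13, 5). λ = (5 - 41)/(13 - 65) ≡ 47/31 mod 83. 31⁻¹ ≡ 75 (mod 83), so λ ≡ 39.
  x = λ² - 65 - 13 = 1521 - 78 ≡ 32; y = λ·(65 - 32) - 41 ≡ 1. → (32, 1)

(32, 1)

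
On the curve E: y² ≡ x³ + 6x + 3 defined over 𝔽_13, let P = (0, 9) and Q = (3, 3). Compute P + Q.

(0, 9) + (3, 3). λ = (3 - 9)/(3 - 0) ≡ 7/3 mod 13. 3⁻¹ ≡ 9 (mod 13), so λ ≡ 11.
  x = λ² - 0 - 3 = 121 - 3 ≡ 1; y = λ·(0 - 1) - 9 ≡ 6. → (1, 6)

(1, 6)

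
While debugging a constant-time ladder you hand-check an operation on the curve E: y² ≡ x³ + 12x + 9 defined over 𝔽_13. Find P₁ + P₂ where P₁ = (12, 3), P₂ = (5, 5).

(12, 10)

(12, 3) + (5, 5). λ = (5 - 3)/(5 - 12) ≡ 2/6 mod 13. 6⁻¹ ≡ 11 (mod 13), so λ ≡ 9.
  x = λ² - 12 - 5 = 81 - 17 ≡ 12; y = λ·(12 - 12) - 3 ≡ 10. → (12, 10)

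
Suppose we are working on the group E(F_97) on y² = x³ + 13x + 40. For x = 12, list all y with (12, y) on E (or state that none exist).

x³ + 13x + 40 = 1924 ≡ 81 (mod 97).
Square roots of 81 mod 97: 9 and 88 (since 9² = 81 ≡ 81).

9, 88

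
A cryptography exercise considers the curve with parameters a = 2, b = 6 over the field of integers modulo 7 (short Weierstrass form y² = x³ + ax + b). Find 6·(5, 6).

(3, 5)

Write Q = (5, 6).
Repeated addition: build up to 6Q.
2Q: tangent at (5, 6): λ = (3·5² + 2)/(2·6) ≡ 0/5. 5⁻¹ ≡ 3 (mod 7), so λ ≡ 0·3 ≡ 0.
  x = λ² - 5 - 5 = 0 - 10 ≡ 4; y = λ·(5 - 4) - 6 ≡ 1. → (4, 1)
3Q: (4, 1) + (5, 6). λ = (6 - 1)/(5 - 4) ≡ 5/1 mod 7. 1⁻¹ ≡ 1 (mod 7), so λ ≡ 5.
  x = λ² - 4 - 5 = 25 - 9 ≡ 2; y = λ·(4 - 2) - 1 ≡ 2. → (2, 2)
4Q: (2, 2) + (5, 6). λ = (6 - 2)/(5 - 2) ≡ 4/3 mod 7. 3⁻¹ ≡ 5 (mod 7), so λ ≡ 6.
  x = λ² - 2 - 5 = 36 - 7 ≡ 1; y = λ·(2 - 1) - 2 ≡ 4. → (1, 4)
5Q: (1, 4) + (5, 6). λ = (6 - 4)/(5 - 1) ≡ 2/4 mod 7. 4⁻¹ ≡ 2 (mod 7), so λ ≡ 4.
  x = λ² - 1 - 5 = 16 - 6 ≡ 3; y = λ·(1 - 3) - 4 ≡ 2. → (3, 2)
6Q: (3, 2) + (5, 6). λ = (6 - 2)/(5 - 3) ≡ 4/2 mod 7. 2⁻¹ ≡ 4 (mod 7), so λ ≡ 2.
  x = λ² - 3 - 5 = 4 - 8 ≡ 3; y = λ·(3 - 3) - 2 ≡ 5. → (3, 5)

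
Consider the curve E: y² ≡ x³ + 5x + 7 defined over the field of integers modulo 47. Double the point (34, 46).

tangent at (34, 46): λ = (3·34² + 5)/(2·46) ≡ 42/45. 45⁻¹ ≡ 23 (mod 47), so λ ≡ 42·23 ≡ 26.
  x = λ² - 34 - 34 = 676 - 68 ≡ 44; y = λ·(34 - 44) - 46 ≡ 23. → (44, 23)

(44, 23)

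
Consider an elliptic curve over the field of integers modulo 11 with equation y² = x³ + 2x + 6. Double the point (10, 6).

(5, 8)

tangent at (10, 6): λ = (3·10² + 2)/(2·6) ≡ 5/1. 1⁻¹ ≡ 1 (mod 11) since 1·1 = 1 ≡ 1, so λ ≡ 5·1 ≡ 5.
  x = λ² - 10 - 10 = 25 - 20 ≡ 5; y = λ·(10 - 5) - 6 ≡ 8. → (5, 8)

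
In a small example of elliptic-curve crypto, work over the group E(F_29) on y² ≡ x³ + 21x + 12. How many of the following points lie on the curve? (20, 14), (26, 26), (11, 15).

(20, 14): 14² ≡ 22, rhs ≡ 22 → on.
(26, 26): 26² ≡ 9, rhs ≡ 9 → on.
(11, 15): 15² ≡ 22, rhs ≡ 8 → off.

2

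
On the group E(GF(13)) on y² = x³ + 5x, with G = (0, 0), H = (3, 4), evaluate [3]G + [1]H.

(6, 5)

First 3G:
Repeated addition: build up to 3G.
2G: (0, 0) + (0, 0): same x and y₁ ≡ -y₂, so the sum is O.
3G: O + (0, 0) = (0, 0) (identity).
3G = (0, 0).
Finally 3G + H:
(0, 0) + (3, 4). λ = (4 - 0)/(3 - 0) ≡ 4/3 mod 13. 3⁻¹ ≡ 9 (mod 13) since 3·9 = 27 ≡ 1, so λ ≡ 10.
  x = λ² - 0 - 3 = 100 - 3 ≡ 6; y = λ·(0 - 6) - 0 ≡ 5. → (6, 5)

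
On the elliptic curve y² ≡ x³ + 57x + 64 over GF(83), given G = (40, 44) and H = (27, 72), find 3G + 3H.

First 3G:
Repeated addition: build up to 3G.
2G: tangent at (40, 44): λ = (3·40² + 57)/(2·44) ≡ 43/5. 5⁻¹ ≡ 50 (mod 83) since 5·50 = 250 ≡ 1, so λ ≡ 43·50 ≡ 75.
  x = λ² - 40 - 40 = 5625 - 80 ≡ 67; y = λ·(40 - 67) - 44 ≡ 6. → (67, 6)
3G: (67, 6) + (40, 44). λ = (44 - 6)/(40 - 67) ≡ 38/56 mod 83. 56⁻¹ ≡ 43 (mod 83), so λ ≡ 57.
  x = λ² - 67 - 40 = 3249 - 107 ≡ 71; y = λ·(67 - 71) - 6 ≡ 15. → (71, 15)
3G = (71, 15).
Next 3H:
Repeated addition: build up to 3H.
2H: tangent at (27, 72): λ = (3·27² + 57)/(2·72) ≡ 3/61. 61⁻¹ ≡ 49 (mod 83) since 61·49 = 2989 ≡ 1, so λ ≡ 3·49 ≡ 64.
  x = λ² - 27 - 27 = 4096 - 54 ≡ 58; y = λ·(27 - 58) - 72 ≡ 19. → (58, 19)
3H: (58, 19) + (27, 72). λ = (72 - 19)/(27 - 58) ≡ 53/52 mod 83. 52⁻¹ ≡ 8 (mod 83), so λ ≡ 9.
  x = λ² - 58 - 27 = 81 - 85 ≡ 79; y = λ·(58 - 79) - 19 ≡ 41. → (79, 41)
3H = (79, 41).
Finally 3G + 3H:
(71, 15) + (79, 41). λ = (41 - 15)/(79 - 71) ≡ 26/8 mod 83. 8⁻¹ ≡ 52 (mod 83) since 8·52 = 416 ≡ 1, so λ ≡ 24.
  x = λ² - 71 - 79 = 576 - 150 ≡ 11; y = λ·(71 - 11) - 15 ≡ 14. → (11, 14)

(11, 14)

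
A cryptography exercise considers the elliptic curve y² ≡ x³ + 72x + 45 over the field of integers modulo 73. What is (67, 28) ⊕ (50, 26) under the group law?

(67, 28) + (50, 26). λ = (26 - 28)/(50 - 67) ≡ 71/56 mod 73. 56⁻¹ ≡ 30 (mod 73), so λ ≡ 13.
  x = λ² - 67 - 50 = 169 - 117 ≡ 52; y = λ·(67 - 52) - 28 ≡ 21. → (52, 21)

(52, 21)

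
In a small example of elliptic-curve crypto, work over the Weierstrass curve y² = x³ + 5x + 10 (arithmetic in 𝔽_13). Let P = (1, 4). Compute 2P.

(12, 11)

tangent at (1, 4): λ = (3·1² + 5)/(2·4) ≡ 8/8. 8⁻¹ ≡ 5 (mod 13), so λ ≡ 8·5 ≡ 1.
  x = λ² - 1 - 1 = 1 - 2 ≡ 12; y = λ·(1 - 12) - 4 ≡ 11. → (12, 11)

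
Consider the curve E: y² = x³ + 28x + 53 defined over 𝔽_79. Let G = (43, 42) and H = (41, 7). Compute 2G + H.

(2, 65)

First 2G:
Repeated addition: build up to 2G.
2G: tangent at (43, 42): λ = (3·43² + 28)/(2·42) ≡ 45/5. 5⁻¹ ≡ 16 (mod 79), so λ ≡ 45·16 ≡ 9.
  x = λ² - 43 - 43 = 81 - 86 ≡ 74; y = λ·(43 - 74) - 42 ≡ 74. → (74, 74)
2G = (74, 74).
Finally 2G + H:
(74, 74) + (41, 7). λ = (7 - 74)/(41 - 74) ≡ 12/46 mod 79. 46⁻¹ ≡ 67 (mod 79) since 46·67 = 3082 ≡ 1, so λ ≡ 14.
  x = λ² - 74 - 41 = 196 - 115 ≡ 2; y = λ·(74 - 2) - 74 ≡ 65. → (2, 65)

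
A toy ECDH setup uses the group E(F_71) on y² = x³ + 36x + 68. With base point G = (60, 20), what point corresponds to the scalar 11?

(39, 50)

Repeated addition: build up to 11G.
2G: tangent at (60, 20): λ = (3·60² + 36)/(2·20) ≡ 44/40. 40⁻¹ ≡ 16 (mod 71), so λ ≡ 44·16 ≡ 65.
  x = λ² - 60 - 60 = 4225 - 120 ≡ 58; y = λ·(60 - 58) - 20 ≡ 39. → (58, 39)
3G: (58, 39) + (60, 20). λ = (20 - 39)/(60 - 58) ≡ 52/2 mod 71. 2⁻¹ ≡ 36 (mod 71), so λ ≡ 26.
  x = λ² - 58 - 60 = 676 - 118 ≡ 61; y = λ·(58 - 61) - 39 ≡ 25. → (61, 25)
4G: (61, 25) + (60, 20). λ = (20 - 25)/(60 - 61) ≡ 66/70 mod 71. 70⁻¹ ≡ 70 (mod 71) since 70·70 = 4900 ≡ 1, so λ ≡ 5.
  x = λ² - 61 - 60 = 25 - 121 ≡ 46; y = λ·(61 - 46) - 25 ≡ 50. → (46, 50)
5G: (46, 50) + (60, 20). λ = (20 - 50)/(60 - 46) ≡ 41/14 mod 71. 14⁻¹ ≡ 66 (mod 71), so λ ≡ 8.
  x = λ² - 46 - 60 = 64 - 106 ≡ 29; y = λ·(46 - 29) - 50 ≡ 15. → (29, 15)
6G: (29, 15) + (60, 20). λ = (20 - 15)/(60 - 29) ≡ 5/31 mod 71. 31⁻¹ ≡ 55 (mod 71) since 31·55 = 1705 ≡ 1, so λ ≡ 62.
  x = λ² - 29 - 60 = 3844 - 89 ≡ 63; y = λ·(29 - 63) - 15 ≡ 7. → (63, 7)
7G: (63, 7) + (60, 20). λ = (20 - 7)/(60 - 63) ≡ 13/68 mod 71. 68⁻¹ ≡ 47 (mod 71) since 68·47 = 3196 ≡ 1, so λ ≡ 43.
  x = λ² - 63 - 60 = 1849 - 123 ≡ 22; y = λ·(63 - 22) - 7 ≡ 52. → (22, 52)
8G: (22, 52) + (60, 20). λ = (20 - 52)/(60 - 22) ≡ 39/38 mod 71. 38⁻¹ ≡ 43 (mod 71) since 38·43 = 1634 ≡ 1, so λ ≡ 44.
  x = λ² - 22 - 60 = 1936 - 82 ≡ 8; y = λ·(22 - 8) - 52 ≡ 67. → (8, 67)
9G: (8, 67) + (60, 20). λ = (20 - 67)/(60 - 8) ≡ 24/52 mod 71. 52⁻¹ ≡ 56 (mod 71), so λ ≡ 66.
  x = λ² - 8 - 60 = 4356 - 68 ≡ 28; y = λ·(8 - 28) - 67 ≡ 33. → (28, 33)
10G: (28, 33) + (60, 20). λ = (20 - 33)/(60 - 28) ≡ 58/32 mod 71. 32⁻¹ ≡ 20 (mod 71) since 32·20 = 640 ≡ 1, so λ ≡ 24.
  x = λ² - 28 - 60 = 576 - 88 ≡ 62; y = λ·(28 - 62) - 33 ≡ 3. → (62, 3)
11G: (62, 3) + (60, 20). λ = (20 - 3)/(60 - 62) ≡ 17/69 mod 71. 69⁻¹ ≡ 35 (mod 71) since 69·35 = 2415 ≡ 1, so λ ≡ 27.
  x = λ² - 62 - 60 = 729 - 122 ≡ 39; y = λ·(62 - 39) - 3 ≡ 50. → (39, 50)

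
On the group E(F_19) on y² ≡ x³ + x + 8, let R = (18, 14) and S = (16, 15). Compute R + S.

(9, 10)

(18, 14) + (16, 15). λ = (15 - 14)/(16 - 18) ≡ 1/17 mod 19. 17⁻¹ ≡ 9 (mod 19) since 17·9 = 153 ≡ 1, so λ ≡ 9.
  x = λ² - 18 - 16 = 81 - 34 ≡ 9; y = λ·(18 - 9) - 14 ≡ 10. → (9, 10)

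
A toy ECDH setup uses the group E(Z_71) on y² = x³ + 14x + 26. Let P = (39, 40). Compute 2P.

(38, 11)

tangent at (39, 40): λ = (3·39² + 14)/(2·40) ≡ 33/9. 9⁻¹ ≡ 8 (mod 71), so λ ≡ 33·8 ≡ 51.
  x = λ² - 39 - 39 = 2601 - 78 ≡ 38; y = λ·(39 - 38) - 40 ≡ 11. → (38, 11)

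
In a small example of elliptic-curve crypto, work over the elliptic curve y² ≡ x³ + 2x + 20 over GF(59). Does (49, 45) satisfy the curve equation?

no

y² = 45² ≡ 19; x³ + 2x + 20 = 117767 ≡ 3 (mod 59). 19 ≠ 3.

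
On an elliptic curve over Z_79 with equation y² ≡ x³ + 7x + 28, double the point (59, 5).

(48, 35)

tangent at (59, 5): λ = (3·59² + 7)/(2·5) ≡ 22/10. 10⁻¹ ≡ 8 (mod 79) since 10·8 = 80 ≡ 1, so λ ≡ 22·8 ≡ 18.
  x = λ² - 59 - 59 = 324 - 118 ≡ 48; y = λ·(59 - 48) - 5 ≡ 35. → (48, 35)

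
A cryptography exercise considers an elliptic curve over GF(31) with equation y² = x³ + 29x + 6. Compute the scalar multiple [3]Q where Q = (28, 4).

Repeated addition: build up to 3Q.
2Q: tangent at (28, 4): λ = (3·28² + 29)/(2·4) ≡ 25/8. 8⁻¹ ≡ 4 (mod 31), so λ ≡ 25·4 ≡ 7.
  x = λ² - 28 - 28 = 49 - 56 ≡ 24; y = λ·(28 - 24) - 4 ≡ 24. → (24, 24)
3Q: (24, 24) + (28, 4). λ = (4 - 24)/(28 - 24) ≡ 11/4 mod 31. 4⁻¹ ≡ 8 (mod 31) since 4·8 = 32 ≡ 1, so λ ≡ 26.
  x = λ² - 24 - 28 = 676 - 52 ≡ 4; y = λ·(24 - 4) - 24 ≡ 0. → (4, 0)

(4, 0)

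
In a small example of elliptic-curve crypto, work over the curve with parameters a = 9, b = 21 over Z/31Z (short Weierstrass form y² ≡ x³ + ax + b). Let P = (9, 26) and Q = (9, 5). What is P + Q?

The two points share x = 9 and their y-coordinates satisfy 26 + 5 ≡ 0 (mod 31), so they are inverses. Their sum is the point at infinity.

O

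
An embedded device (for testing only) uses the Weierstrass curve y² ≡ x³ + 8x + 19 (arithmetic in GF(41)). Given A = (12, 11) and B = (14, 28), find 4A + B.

(25, 10)

First 4A:
Repeated addition: build up to 4A.
2A: tangent at (12, 11): λ = (3·12² + 8)/(2·11) ≡ 30/22. 22⁻¹ ≡ 28 (mod 41), so λ ≡ 30·28 ≡ 20.
  x = λ² - 12 - 12 = 400 - 24 ≡ 7; y = λ·(12 - 7) - 11 ≡ 7. → (7, 7)
3A: (7, 7) + (12, 11). λ = (11 - 7)/(12 - 7) ≡ 4/5 mod 41. 5⁻¹ ≡ 33 (mod 41), so λ ≡ 9.
  x = λ² - 7 - 12 = 81 - 19 ≡ 21; y = λ·(7 - 21) - 7 ≡ 31. → (21, 31)
4A: (21, 31) + (12, 11). λ = (11 - 31)/(12 - 21) ≡ 21/32 mod 41. 32⁻¹ ≡ 9 (mod 41) since 32·9 = 288 ≡ 1, so λ ≡ 25.
  x = λ² - 21 - 12 = 625 - 33 ≡ 18; y = λ·(21 - 18) - 31 ≡ 3. → (18, 3)
4A = (18, 3).
Finally 4A + B:
(18, 3) + (14, 28). λ = (28 - 3)/(14 - 18) ≡ 25/37 mod 41. 37⁻¹ ≡ 10 (mod 41) since 37·10 = 370 ≡ 1, so λ ≡ 4.
  x = λ² - 18 - 14 = 16 - 32 ≡ 25; y = λ·(18 - 25) - 3 ≡ 10. → (25, 10)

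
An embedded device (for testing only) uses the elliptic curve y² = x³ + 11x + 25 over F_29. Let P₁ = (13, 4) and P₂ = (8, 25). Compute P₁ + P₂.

(13, 4) + (8, 25). λ = (25 - 4)/(8 - 13) ≡ 21/24 mod 29. 24⁻¹ ≡ 23 (mod 29), so λ ≡ 19.
  x = λ² - 13 - 8 = 361 - 21 ≡ 21; y = λ·(13 - 21) - 4 ≡ 18. → (21, 18)

(21, 18)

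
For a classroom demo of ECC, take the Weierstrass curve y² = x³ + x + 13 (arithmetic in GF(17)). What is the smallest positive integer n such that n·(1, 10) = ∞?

2P: tangent at (1, 10): λ = (3·1² + 1)/(2·10) ≡ 4/3. 3⁻¹ ≡ 6 (mod 17) since 3·6 = 18 ≡ 1, so λ ≡ 4·6 ≡ 7.
  x = λ² - 1 - 1 = 49 - 2 ≡ 13; y = λ·(1 - 13) - 10 ≡ 8. → (13, 8)
3P: (13, 8) + (1, 10). λ = (10 - 8)/(1 - 13) ≡ 2/5 mod 17. 5⁻¹ ≡ 7 (mod 17), so λ ≡ 14.
  x = λ² - 13 - 1 = 196 - 14 ≡ 12; y = λ·(13 - 12) - 8 ≡ 6. → (12, 6)
4P: (12, 6) + (1, 10). λ = (10 - 6)/(1 - 12) ≡ 4/6 mod 17. 6⁻¹ ≡ 3 (mod 17) since 6·3 = 18 ≡ 1, so λ ≡ 12.
  x = λ² - 12 - 1 = 144 - 13 ≡ 12; y = λ·(12 - 12) - 6 ≡ 11. → (12, 11)
5P: (12, 11) + (1, 10). λ = (10 - 11)/(1 - 12) ≡ 16/6 mod 17. 6⁻¹ ≡ 3 (mod 17), so λ ≡ 14.
  x = λ² - 12 - 1 = 196 - 13 ≡ 13; y = λ·(12 - 13) - 11 ≡ 9. → (13, 9)
6P: (13, 9) + (1, 10). λ = (10 - 9)/(1 - 13) ≡ 1/5 mod 17. 5⁻¹ ≡ 7 (mod 17) since 5·7 = 35 ≡ 1, so λ ≡ 7.
  x = λ² - 13 - 1 = 49 - 14 ≡ 1; y = λ·(13 - 1) - 9 ≡ 7. → (1, 7)
7P: (1, 7) + (1, 10): same x and y₁ ≡ -y₂, so the sum is ∞.
7P = ∞, so the order is 7.

7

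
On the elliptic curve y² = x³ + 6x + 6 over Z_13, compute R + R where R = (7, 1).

tangent at (7, 1): λ = (3·7² + 6)/(2·1) ≡ 10/2. 2⁻¹ ≡ 7 (mod 13) since 2·7 = 14 ≡ 1, so λ ≡ 10·7 ≡ 5.
  x = λ² - 7 - 7 = 25 - 14 ≡ 11; y = λ·(7 - 11) - 1 ≡ 5. → (11, 5)

(11, 5)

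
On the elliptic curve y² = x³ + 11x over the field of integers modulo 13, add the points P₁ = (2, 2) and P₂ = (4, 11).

(2, 2) + (4, 11). λ = (11 - 2)/(4 - 2) ≡ 9/2 mod 13. 2⁻¹ ≡ 7 (mod 13) since 2·7 = 14 ≡ 1, so λ ≡ 11.
  x = λ² - 2 - 4 = 121 - 6 ≡ 11; y = λ·(2 - 11) - 2 ≡ 3. → (11, 3)

(11, 3)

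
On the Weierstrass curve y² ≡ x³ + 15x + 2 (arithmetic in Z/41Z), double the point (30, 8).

tangent at (30, 8): λ = (3·30² + 15)/(2·8) ≡ 9/16. 16⁻¹ ≡ 18 (mod 41) since 16·18 = 288 ≡ 1, so λ ≡ 9·18 ≡ 39.
  x = λ² - 30 - 30 = 1521 - 60 ≡ 26; y = λ·(30 - 26) - 8 ≡ 25. → (26, 25)

(26, 25)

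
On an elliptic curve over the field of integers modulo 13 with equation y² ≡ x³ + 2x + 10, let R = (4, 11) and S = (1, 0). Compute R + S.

(4, 11) + (1, 0). λ = (0 - 11)/(1 - 4) ≡ 2/10 mod 13. 10⁻¹ ≡ 4 (mod 13) since 10·4 = 40 ≡ 1, so λ ≡ 8.
  x = λ² - 4 - 1 = 64 - 5 ≡ 7; y = λ·(4 - 7) - 11 ≡ 4. → (7, 4)

(7, 4)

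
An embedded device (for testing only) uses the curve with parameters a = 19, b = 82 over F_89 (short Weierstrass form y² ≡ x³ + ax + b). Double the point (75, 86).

(45, 83)

tangent at (75, 86): λ = (3·75² + 19)/(2·86) ≡ 73/83. 83⁻¹ ≡ 74 (mod 89), so λ ≡ 73·74 ≡ 62.
  x = λ² - 75 - 75 = 3844 - 150 ≡ 45; y = λ·(75 - 45) - 86 ≡ 83. → (45, 83)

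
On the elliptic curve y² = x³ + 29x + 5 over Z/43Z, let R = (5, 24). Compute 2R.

(15, 26)

tangent at (5, 24): λ = (3·5² + 29)/(2·24) ≡ 18/5. 5⁻¹ ≡ 26 (mod 43), so λ ≡ 18·26 ≡ 38.
  x = λ² - 5 - 5 = 1444 - 10 ≡ 15; y = λ·(5 - 15) - 24 ≡ 26. → (15, 26)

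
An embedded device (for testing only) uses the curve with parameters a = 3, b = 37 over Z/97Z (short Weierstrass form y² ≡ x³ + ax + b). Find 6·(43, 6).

Write G = (43, 6).
Repeated addition: build up to 6G.
2G: tangent at (43, 6): λ = (3·43² + 3)/(2·6) ≡ 21/12. 12⁻¹ ≡ 89 (mod 97), so λ ≡ 21·89 ≡ 26.
  x = λ² - 43 - 43 = 676 - 86 ≡ 8; y = λ·(43 - 8) - 6 ≡ 31. → (8, 31)
3G: (8, 31) + (43, 6). λ = (6 - 31)/(43 - 8) ≡ 72/35 mod 97. 35⁻¹ ≡ 61 (mod 97) since 35·61 = 2135 ≡ 1, so λ ≡ 27.
  x = λ² - 8 - 43 = 729 - 51 ≡ 96; y = λ·(8 - 96) - 31 ≡ 18. → (96, 18)
4G: (96, 18) + (43, 6). λ = (6 - 18)/(43 - 96) ≡ 85/44 mod 97. 44⁻¹ ≡ 86 (mod 97), so λ ≡ 35.
  x = λ² - 96 - 43 = 1225 - 139 ≡ 19; y = λ·(96 - 19) - 18 ≡ 58. → (19, 58)
5G: (19, 58) + (43, 6). λ = (6 - 58)/(43 - 19) ≡ 45/24 mod 97. 24⁻¹ ≡ 93 (mod 97), so λ ≡ 14.
  x = λ² - 19 - 43 = 196 - 62 ≡ 37; y = λ·(19 - 37) - 58 ≡ 78. → (37, 78)
6G: (37, 78) + (43, 6). λ = (6 - 78)/(43 - 37) ≡ 25/6 mod 97. 6⁻¹ ≡ 81 (mod 97), so λ ≡ 85.
  x = λ² - 37 - 43 = 7225 - 80 ≡ 64; y = λ·(37 - 64) - 78 ≡ 52. → (64, 52)

(64, 52)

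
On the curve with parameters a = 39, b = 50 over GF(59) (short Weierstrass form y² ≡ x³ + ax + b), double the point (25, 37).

(28, 5)

tangent at (25, 37): λ = (3·25² + 39)/(2·37) ≡ 26/15. 15⁻¹ ≡ 4 (mod 59) since 15·4 = 60 ≡ 1, so λ ≡ 26·4 ≡ 45.
  x = λ² - 25 - 25 = 2025 - 50 ≡ 28; y = λ·(25 - 28) - 37 ≡ 5. → (28, 5)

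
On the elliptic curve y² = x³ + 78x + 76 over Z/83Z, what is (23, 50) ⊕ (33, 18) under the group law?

(14, 54)

(23, 50) + (33, 18). λ = (18 - 50)/(33 - 23) ≡ 51/10 mod 83. 10⁻¹ ≡ 25 (mod 83), so λ ≡ 30.
  x = λ² - 23 - 33 = 900 - 56 ≡ 14; y = λ·(23 - 14) - 50 ≡ 54. → (14, 54)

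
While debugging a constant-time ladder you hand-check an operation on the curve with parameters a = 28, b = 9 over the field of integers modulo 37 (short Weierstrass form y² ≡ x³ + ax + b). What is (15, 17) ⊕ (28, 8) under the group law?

(15, 17) + (28, 8). λ = (8 - 17)/(28 - 15) ≡ 28/13 mod 37. 13⁻¹ ≡ 20 (mod 37), so λ ≡ 5.
  x = λ² - 15 - 28 = 25 - 43 ≡ 19; y = λ·(15 - 19) - 17 ≡ 0. → (19, 0)

(19, 0)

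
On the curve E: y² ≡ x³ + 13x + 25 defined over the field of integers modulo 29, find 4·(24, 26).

Write G = (24, 26).
Repeated addition: build up to 4G.
2G: tangent at (24, 26): λ = (3·24² + 13)/(2·26) ≡ 1/23. 23⁻¹ ≡ 24 (mod 29), so λ ≡ 1·24 ≡ 24.
  x = λ² - 24 - 24 = 576 - 48 ≡ 6; y = λ·(24 - 6) - 26 ≡ 0. → (6, 0)
3G: (6, 0) + (24, 26). λ = (26 - 0)/(24 - 6) ≡ 26/18 mod 29. 18⁻¹ ≡ 21 (mod 29) since 18·21 = 378 ≡ 1, so λ ≡ 24.
  x = λ² - 6 - 24 = 576 - 30 ≡ 24; y = λ·(6 - 24) - 0 ≡ 3. → (24, 3)
4G: (24, 3) + (24, 26): same x and y₁ ≡ -y₂, so the sum is 𝒪.

O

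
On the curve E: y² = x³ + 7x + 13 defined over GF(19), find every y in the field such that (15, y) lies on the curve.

4, 15

x³ + 7x + 13 = 3493 ≡ 16 (mod 19).
Square roots of 16 mod 19: 4 and 15 (since 4² = 16 ≡ 16).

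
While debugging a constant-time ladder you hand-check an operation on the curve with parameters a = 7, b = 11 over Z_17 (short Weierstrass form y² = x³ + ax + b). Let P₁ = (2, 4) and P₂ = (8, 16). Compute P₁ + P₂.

(2, 4) + (8, 16). λ = (16 - 4)/(8 - 2) ≡ 12/6 mod 17. 6⁻¹ ≡ 3 (mod 17) since 6·3 = 18 ≡ 1, so λ ≡ 2.
  x = λ² - 2 - 8 = 4 - 10 ≡ 11; y = λ·(2 - 11) - 4 ≡ 12. → (11, 12)

(11, 12)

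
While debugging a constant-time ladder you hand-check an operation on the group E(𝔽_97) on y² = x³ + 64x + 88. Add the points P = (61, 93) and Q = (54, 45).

(31, 85)

(61, 93) + (54, 45). λ = (45 - 93)/(54 - 61) ≡ 49/90 mod 97. 90⁻¹ ≡ 83 (mod 97), so λ ≡ 90.
  x = λ² - 61 - 54 = 8100 - 115 ≡ 31; y = λ·(61 - 31) - 93 ≡ 85. → (31, 85)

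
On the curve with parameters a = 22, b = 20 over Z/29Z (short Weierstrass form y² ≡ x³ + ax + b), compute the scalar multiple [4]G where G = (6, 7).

(21, 12)

Double-and-add on 4 = (100)₂. Start with G = (6, 7) for the leading 1-bit.
double: tangent at (6, 7): λ = (3·6² + 22)/(2·7) ≡ 14/14. 14⁻¹ ≡ 27 (mod 29), so λ ≡ 14·27 ≡ 1.
  x = λ² - 6 - 6 = 1 - 12 ≡ 18; y = λ·(6 - 18) - 7 ≡ 10. → (18, 10)
double: tangent at (18, 10): λ = (3·18² + 22)/(2·10) ≡ 8/20. 20⁻¹ ≡ 16 (mod 29) since 20·16 = 320 ≡ 1, so λ ≡ 8·16 ≡ 12.
  x = λ² - 18 - 18 = 144 - 36 ≡ 21; y = λ·(18 - 21) - 10 ≡ 12. → (21, 12)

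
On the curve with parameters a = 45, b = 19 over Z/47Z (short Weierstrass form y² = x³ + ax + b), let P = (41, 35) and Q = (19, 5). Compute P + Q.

(11, 23)

(41, 35) + (19, 5). λ = (5 - 35)/(19 - 41) ≡ 17/25 mod 47. 25⁻¹ ≡ 32 (mod 47), so λ ≡ 27.
  x = λ² - 41 - 19 = 729 - 60 ≡ 11; y = λ·(41 - 11) - 35 ≡ 23. → (11, 23)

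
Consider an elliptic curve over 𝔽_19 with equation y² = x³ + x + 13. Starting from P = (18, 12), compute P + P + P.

Repeated addition: build up to 3P.
2P: tangent at (18, 12): λ = (3·18² + 1)/(2·12) ≡ 4/5. 5⁻¹ ≡ 4 (mod 19) since 5·4 = 20 ≡ 1, so λ ≡ 4·4 ≡ 16.
  x = λ² - 18 - 18 = 256 - 36 ≡ 11; y = λ·(18 - 11) - 12 ≡ 5. → (11, 5)
3P: (11, 5) + (18, 12). λ = (12 - 5)/(18 - 11) ≡ 7/7 mod 19. 7⁻¹ ≡ 11 (mod 19), so λ ≡ 1.
  x = λ² - 11 - 18 = 1 - 29 ≡ 10; y = λ·(11 - 10) - 5 ≡ 15. → (10, 15)

(10, 15)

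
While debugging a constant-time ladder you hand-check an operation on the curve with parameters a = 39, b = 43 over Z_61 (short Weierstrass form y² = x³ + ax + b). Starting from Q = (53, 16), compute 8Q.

(43, 55)

Double-and-add on 8 = (1000)₂. Start with Q = (53, 16) for the leading 1-bit.
double: tangent at (53, 16): λ = (3·53² + 39)/(2·16) ≡ 48/32. 32⁻¹ ≡ 21 (mod 61) since 32·21 = 672 ≡ 1, so λ ≡ 48·21 ≡ 32.
  x = λ² - 53 - 53 = 1024 - 106 ≡ 3; y = λ·(53 - 3) - 16 ≡ 59. → (3, 59)
double: tangent at (3, 59): λ = (3·3² + 39)/(2·59) ≡ 5/57. 57⁻¹ ≡ 15 (mod 61), so λ ≡ 5·15 ≡ 14.
  x = λ² - 3 - 3 = 196 - 6 ≡ 7; y = λ·(3 - 7) - 59 ≡ 7. → (7, 7)
double: tangent at (7, 7): λ = (3·7² + 39)/(2·7) ≡ 3/14. 14⁻¹ ≡ 48 (mod 61), so λ ≡ 3·48 ≡ 22.
  x = λ² - 7 - 7 = 484 - 14 ≡ 43; y = λ·(7 - 43) - 7 ≡ 55. → (43, 55)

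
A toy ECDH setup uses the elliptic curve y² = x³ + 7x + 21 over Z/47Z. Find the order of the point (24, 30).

9

2P: tangent at (24, 30): λ = (3·24² + 7)/(2·30) ≡ 43/13. 13⁻¹ ≡ 29 (mod 47), so λ ≡ 43·29 ≡ 25.
  x = λ² - 24 - 24 = 625 - 48 ≡ 13; y = λ·(24 - 13) - 30 ≡ 10. → (13, 10)
3P: (13, 10) + (24, 30). λ = (30 - 10)/(24 - 13) ≡ 20/11 mod 47. 11⁻¹ ≡ 30 (mod 47), so λ ≡ 36.
  x = λ² - 13 - 24 = 1296 - 37 ≡ 37; y = λ·(13 - 37) - 10 ≡ 19. → (37, 19)
4P: (37, 19) + (24, 30). λ = (30 - 19)/(24 - 37) ≡ 11/34 mod 47. 34⁻¹ ≡ 18 (mod 47), so λ ≡ 10.
  x = λ² - 37 - 24 = 100 - 61 ≡ 39; y = λ·(37 - 39) - 19 ≡ 8. → (39, 8)
5P: (39, 8) + (24, 30). λ = (30 - 8)/(24 - 39) ≡ 22/32 mod 47. 32⁻¹ ≡ 25 (mod 47), so λ ≡ 33.
  x = λ² - 39 - 24 = 1089 - 63 ≡ 39; y = λ·(39 - 39) - 8 ≡ 39. → (39, 39)
6P: (39, 39) + (24, 30). λ = (30 - 39)/(24 - 39) ≡ 38/32 mod 47. 32⁻¹ ≡ 25 (mod 47), so λ ≡ 10.
  x = λ² - 39 - 24 = 100 - 63 ≡ 37; y = λ·(39 - 37) - 39 ≡ 28. → (37, 28)
7P: (37, 28) + (24, 30). λ = (30 - 28)/(24 - 37) ≡ 2/34 mod 47. 34⁻¹ ≡ 18 (mod 47), so λ ≡ 36.
  x = λ² - 37 - 24 = 1296 - 61 ≡ 13; y = λ·(37 - 13) - 28 ≡ 37. → (13, 37)
8P: (13, 37) + (24, 30). λ = (30 - 37)/(24 - 13) ≡ 40/11 mod 47. 11⁻¹ ≡ 30 (mod 47) since 11·30 = 330 ≡ 1, so λ ≡ 25.
  x = λ² - 13 - 24 = 625 - 37 ≡ 24; y = λ·(13 - 24) - 37 ≡ 17. → (24, 17)
9P: (24, 17) + (24, 30): same x and y₁ ≡ -y₂, so the sum is 𝒪.
9P = 𝒪, so the order is 9.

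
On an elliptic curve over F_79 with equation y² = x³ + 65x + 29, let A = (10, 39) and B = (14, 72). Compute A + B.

(10, 39) + (14, 72). λ = (72 - 39)/(14 - 10) ≡ 33/4 mod 79. 4⁻¹ ≡ 20 (mod 79) since 4·20 = 80 ≡ 1, so λ ≡ 28.
  x = λ² - 10 - 14 = 784 - 24 ≡ 49; y = λ·(10 - 49) - 39 ≡ 54. → (49, 54)

(49, 54)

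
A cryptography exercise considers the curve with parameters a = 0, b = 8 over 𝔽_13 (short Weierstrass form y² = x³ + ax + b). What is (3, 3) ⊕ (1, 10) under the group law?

(3, 3) + (1, 10). λ = (10 - 3)/(1 - 3) ≡ 7/11 mod 13. 11⁻¹ ≡ 6 (mod 13), so λ ≡ 3.
  x = λ² - 3 - 1 = 9 - 4 ≡ 5; y = λ·(3 - 5) - 3 ≡ 4. → (5, 4)

(5, 4)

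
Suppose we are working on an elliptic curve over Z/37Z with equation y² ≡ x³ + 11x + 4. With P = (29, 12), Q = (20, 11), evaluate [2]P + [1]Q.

First 2P:
Repeated addition: build up to 2P.
2P: tangent at (29, 12): λ = (3·29² + 11)/(2·12) ≡ 18/24. 24⁻¹ ≡ 17 (mod 37), so λ ≡ 18·17 ≡ 10.
  x = λ² - 29 - 29 = 100 - 58 ≡ 5; y = λ·(29 - 5) - 12 ≡ 6. → (5, 6)
2P = (5, 6).
Finally 2P + Q:
(5, 6) + (20, 11). λ = (11 - 6)/(20 - 5) ≡ 5/15 mod 37. 15⁻¹ ≡ 5 (mod 37) since 15·5 = 75 ≡ 1, so λ ≡ 25.
  x = λ² - 5 - 20 = 625 - 25 ≡ 8; y = λ·(5 - 8) - 6 ≡ 30. → (8, 30)

(8, 30)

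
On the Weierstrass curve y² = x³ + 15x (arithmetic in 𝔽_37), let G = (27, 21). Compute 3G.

Repeated addition: build up to 3G.
2G: tangent at (27, 21): λ = (3·27² + 15)/(2·21) ≡ 19/5. 5⁻¹ ≡ 15 (mod 37) since 5·15 = 75 ≡ 1, so λ ≡ 19·15 ≡ 26.
  x = λ² - 27 - 27 = 676 - 54 ≡ 30; y = λ·(27 - 30) - 21 ≡ 12. → (30, 12)
3G: (30, 12) + (27, 21). λ = (21 - 12)/(27 - 30) ≡ 9/34 mod 37. 34⁻¹ ≡ 12 (mod 37) since 34·12 = 408 ≡ 1, so λ ≡ 34.
  x = λ² - 30 - 27 = 1156 - 57 ≡ 26; y = λ·(30 - 26) - 12 ≡ 13. → (26, 13)

(26, 13)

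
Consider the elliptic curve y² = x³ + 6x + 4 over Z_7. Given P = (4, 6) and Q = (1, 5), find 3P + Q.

(1, 2)

First 3P:
Repeated addition: build up to 3P.
2P: tangent at (4, 6): λ = (3·4² + 6)/(2·6) ≡ 5/5. 5⁻¹ ≡ 3 (mod 7) since 5·3 = 15 ≡ 1, so λ ≡ 5·3 ≡ 1.
  x = λ² - 4 - 4 = 1 - 8 ≡ 0; y = λ·(4 - 0) - 6 ≡ 5. → (0, 5)
3P: (0, 5) + (4, 6). λ = (6 - 5)/(4 - 0) ≡ 1/4 mod 7. 4⁻¹ ≡ 2 (mod 7) since 4·2 = 8 ≡ 1, so λ ≡ 2.
  x = λ² - 0 - 4 = 4 - 4 ≡ 0; y = λ·(0 - 0) - 5 ≡ 2. → (0, 2)
3P = (0, 2).
Finally 3P + Q:
(0, 2) + (1, 5). λ = (5 - 2)/(1 - 0) ≡ 3/1 mod 7. 1⁻¹ ≡ 1 (mod 7), so λ ≡ 3.
  x = λ² - 0 - 1 = 9 - 1 ≡ 1; y = λ·(0 - 1) - 2 ≡ 2. → (1, 2)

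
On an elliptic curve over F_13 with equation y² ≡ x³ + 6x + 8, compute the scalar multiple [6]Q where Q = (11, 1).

(6, 0)

Repeated addition: build up to 6Q.
2Q: tangent at (11, 1): λ = (3·11² + 6)/(2·1) ≡ 5/2. 2⁻¹ ≡ 7 (mod 13) since 2·7 = 14 ≡ 1, so λ ≡ 5·7 ≡ 9.
  x = λ² - 11 - 11 = 81 - 22 ≡ 7; y = λ·(11 - 7) - 1 ≡ 9. → (7, 9)
3Q: (7, 9) + (11, 1). λ = (1 - 9)/(11 - 7) ≡ 5/4 mod 13. 4⁻¹ ≡ 10 (mod 13), so λ ≡ 11.
  x = λ² - 7 - 11 = 121 - 18 ≡ 12; y = λ·(7 - 12) - 9 ≡ 1. → (12, 1)
4Q: (12, 1) + (11, 1). λ = (1 - 1)/(11 - 12) ≡ 0/12 mod 13. 12⁻¹ ≡ 12 (mod 13) since 12·12 = 144 ≡ 1, so λ ≡ 0.
  x = λ² - 12 - 11 = 0 - 23 ≡ 3; y = λ·(12 - 3) - 1 ≡ 12. → (3, 12)
5Q: (3, 12) + (11, 1). λ = (1 - 12)/(11 - 3) ≡ 2/8 mod 13. 8⁻¹ ≡ 5 (mod 13) since 8·5 = 40 ≡ 1, so λ ≡ 10.
  x = λ² - 3 - 11 = 100 - 14 ≡ 8; y = λ·(3 - 8) - 12 ≡ 3. → (8, 3)
6Q: (8, 3) + (11, 1). λ = (1 - 3)/(11 - 8) ≡ 11/3 mod 13. 3⁻¹ ≡ 9 (mod 13) since 3·9 = 27 ≡ 1, so λ ≡ 8.
  x = λ² - 8 - 11 = 64 - 19 ≡ 6; y = λ·(8 - 6) - 3 ≡ 0. → (6, 0)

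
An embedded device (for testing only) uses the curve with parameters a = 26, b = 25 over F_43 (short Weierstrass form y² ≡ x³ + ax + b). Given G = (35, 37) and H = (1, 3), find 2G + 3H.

First 2G:
Repeated addition: build up to 2G.
2G: tangent at (35, 37): λ = (3·35² + 26)/(2·37) ≡ 3/31. 31⁻¹ ≡ 25 (mod 43), so λ ≡ 3·25 ≡ 32.
  x = λ² - 35 - 35 = 1024 - 70 ≡ 8; y = λ·(35 - 8) - 37 ≡ 10. → (8, 10)
2G = (8, 10).
Next 3H:
Repeated addition: build up to 3H.
2H: tangent at (1, 3): λ = (3·1² + 26)/(2·3) ≡ 29/6. 6⁻¹ ≡ 36 (mod 43), so λ ≡ 29·36 ≡ 12.
  x = λ² - 1 - 1 = 144 - 2 ≡ 13; y = λ·(1 - 13) - 3 ≡ 25. → (13, 25)
3H: (13, 25) + (1, 3). λ = (3 - 25)/(1 - 13) ≡ 21/31 mod 43. 31⁻¹ ≡ 25 (mod 43) since 31·25 = 775 ≡ 1, so λ ≡ 9.
  x = λ² - 13 - 1 = 81 - 14 ≡ 24; y = λ·(13 - 24) - 25 ≡ 5. → (24, 5)
3H = (24, 5).
Finally 2G + 3H:
(8, 10) + (24, 5). λ = (5 - 10)/(24 - 8) ≡ 38/16 mod 43. 16⁻¹ ≡ 35 (mod 43), so λ ≡ 40.
  x = λ² - 8 - 24 = 1600 - 32 ≡ 20; y = λ·(8 - 20) - 10 ≡ 26. → (20, 26)

(20, 26)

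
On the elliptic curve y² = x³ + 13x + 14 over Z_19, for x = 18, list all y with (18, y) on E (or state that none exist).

x³ + 13x + 14 = 6080 ≡ 0 (mod 19).
Only y = 0 satisfies y² ≡ 0.

0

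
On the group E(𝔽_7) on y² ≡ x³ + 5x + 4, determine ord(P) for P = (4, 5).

10

2P: tangent at (4, 5): λ = (3·4² + 5)/(2·5) ≡ 4/3. 3⁻¹ ≡ 5 (mod 7), so λ ≡ 4·5 ≡ 6.
  x = λ² - 4 - 4 = 36 - 8 ≡ 0; y = λ·(4 - 0) - 5 ≡ 5. → (0, 5)
3P: (0, 5) + (4, 5). λ = (5 - 5)/(4 - 0) ≡ 0/4 mod 7. 4⁻¹ ≡ 2 (mod 7), so λ ≡ 0.
  x = λ² - 0 - 4 = 0 - 4 ≡ 3; y = λ·(0 - 3) - 5 ≡ 2. → (3, 2)
4P: (3, 2) + (4, 5). λ = (5 - 2)/(4 - 3) ≡ 3/1 mod 7. 1⁻¹ ≡ 1 (mod 7), so λ ≡ 3.
  x = λ² - 3 - 4 = 9 - 7 ≡ 2; y = λ·(3 - 2) - 2 ≡ 1. → (2, 1)
5P: (2, 1) + (4, 5). λ = (5 - 1)/(4 - 2) ≡ 4/2 mod 7. 2⁻¹ ≡ 4 (mod 7), so λ ≡ 2.
  x = λ² - 2 - 4 = 4 - 6 ≡ 5; y = λ·(2 - 5) - 1 ≡ 0. → (5, 0)
6P: (5, 0) + (4, 5). λ = (5 - 0)/(4 - 5) ≡ 5/6 mod 7. 6⁻¹ ≡ 6 (mod 7) since 6·6 = 36 ≡ 1, so λ ≡ 2.
  x = λ² - 5 - 4 = 4 - 9 ≡ 2; y = λ·(5 - 2) - 0 ≡ 6. → (2, 6)
7P: (2, 6) + (4, 5). λ = (5 - 6)/(4 - 2) ≡ 6/2 mod 7. 2⁻¹ ≡ 4 (mod 7), so λ ≡ 3.
  x = λ² - 2 - 4 = 9 - 6 ≡ 3; y = λ·(2 - 3) - 6 ≡ 5. → (3, 5)
8P: (3, 5) + (4, 5). λ = (5 - 5)/(4 - 3) ≡ 0/1 mod 7. 1⁻¹ ≡ 1 (mod 7), so λ ≡ 0.
  x = λ² - 3 - 4 = 0 - 7 ≡ 0; y = λ·(3 - 0) - 5 ≡ 2. → (0, 2)
9P: (0, 2) + (4, 5). λ = (5 - 2)/(4 - 0) ≡ 3/4 mod 7. 4⁻¹ ≡ 2 (mod 7) since 4·2 = 8 ≡ 1, so λ ≡ 6.
  x = λ² - 0 - 4 = 36 - 4 ≡ 4; y = λ·(0 - 4) - 2 ≡ 2. → (4, 2)
10P: (4, 2) + (4, 5): same x and y₁ ≡ -y₂, so the sum is the point at infinity.
10P = the point at infinity, so the order is 10.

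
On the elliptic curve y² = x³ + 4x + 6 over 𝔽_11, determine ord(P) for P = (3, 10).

8

2P: tangent at (3, 10): λ = (3·3² + 4)/(2·10) ≡ 9/9. 9⁻¹ ≡ 5 (mod 11) since 9·5 = 45 ≡ 1, so λ ≡ 9·5 ≡ 1.
  x = λ² - 3 - 3 = 1 - 6 ≡ 6; y = λ·(3 - 6) - 10 ≡ 9. → (6, 9)
3P: (6, 9) + (3, 10). λ = (10 - 9)/(3 - 6) ≡ 1/8 mod 11. 8⁻¹ ≡ 7 (mod 11) since 8·7 = 56 ≡ 1, so λ ≡ 7.
  x = λ² - 6 - 3 = 49 - 9 ≡ 7; y = λ·(6 - 7) - 9 ≡ 6. → (7, 6)
4P: (7, 6) + (3, 10). λ = (10 - 6)/(3 - 7) ≡ 4/7 mod 11. 7⁻¹ ≡ 8 (mod 11), so λ ≡ 10.
  x = λ² - 7 - 3 = 100 - 10 ≡ 2; y = λ·(7 - 2) - 6 ≡ 0. → (2, 0)
5P: (2, 0) + (3, 10). λ = (10 - 0)/(3 - 2) ≡ 10/1 mod 11. 1⁻¹ ≡ 1 (mod 11), so λ ≡ 10.
  x = λ² - 2 - 3 = 100 - 5 ≡ 7; y = λ·(2 - 7) - 0 ≡ 5. → (7, 5)
6P: (7, 5) + (3, 10). λ = (10 - 5)/(3 - 7) ≡ 5/7 mod 11. 7⁻¹ ≡ 8 (mod 11), so λ ≡ 7.
  x = λ² - 7 - 3 = 49 - 10 ≡ 6; y = λ·(7 - 6) - 5 ≡ 2. → (6, 2)
7P: (6, 2) + (3, 10). λ = (10 - 2)/(3 - 6) ≡ 8/8 mod 11. 8⁻¹ ≡ 7 (mod 11), so λ ≡ 1.
  x = λ² - 6 - 3 = 1 - 9 ≡ 3; y = λ·(6 - 3) - 2 ≡ 1. → (3, 1)
8P: (3, 1) + (3, 10): same x and y₁ ≡ -y₂, so the sum is 𝒪.
8P = 𝒪, so the order is 8.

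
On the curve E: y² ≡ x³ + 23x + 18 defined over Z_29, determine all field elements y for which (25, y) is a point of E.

6, 23

x³ + 23x + 18 = 16218 ≡ 7 (mod 29).
Square roots of 7 mod 29: 6 and 23 (since 6² = 36 ≡ 7).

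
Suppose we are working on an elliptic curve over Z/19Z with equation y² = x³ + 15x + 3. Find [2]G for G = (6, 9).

tangent at (6, 9): λ = (3·6² + 15)/(2·9) ≡ 9/18. 18⁻¹ ≡ 18 (mod 19) since 18·18 = 324 ≡ 1, so λ ≡ 9·18 ≡ 10.
  x = λ² - 6 - 6 = 100 - 12 ≡ 12; y = λ·(6 - 12) - 9 ≡ 7. → (12, 7)

(12, 7)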